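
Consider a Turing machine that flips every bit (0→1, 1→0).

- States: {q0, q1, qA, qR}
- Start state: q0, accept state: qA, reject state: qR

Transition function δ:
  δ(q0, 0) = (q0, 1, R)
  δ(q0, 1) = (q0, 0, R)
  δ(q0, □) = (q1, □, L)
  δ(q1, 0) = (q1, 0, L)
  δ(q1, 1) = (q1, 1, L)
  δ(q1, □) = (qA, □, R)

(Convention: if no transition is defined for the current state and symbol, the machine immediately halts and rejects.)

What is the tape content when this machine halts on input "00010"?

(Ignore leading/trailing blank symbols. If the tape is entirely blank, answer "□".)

Execution trace:
Initial: [q0]00010
Step 1: δ(q0, 0) = (q0, 1, R) → 1[q0]0010
Step 2: δ(q0, 0) = (q0, 1, R) → 11[q0]010
Step 3: δ(q0, 0) = (q0, 1, R) → 111[q0]10
Step 4: δ(q0, 1) = (q0, 0, R) → 1110[q0]0
Step 5: δ(q0, 0) = (q0, 1, R) → 11101[q0]□
Step 6: δ(q0, □) = (q1, □, L) → 1110[q1]1□
Step 7: δ(q1, 1) = (q1, 1, L) → 111[q1]01□
Step 8: δ(q1, 0) = (q1, 0, L) → 11[q1]101□
Step 9: δ(q1, 1) = (q1, 1, L) → 1[q1]1101□
Step 10: δ(q1, 1) = (q1, 1, L) → [q1]11101□
Step 11: δ(q1, 1) = (q1, 1, L) → [q1]□11101□
Step 12: δ(q1, □) = (qA, □, R) → □[qA]11101□

The machine reaches the accept state qA and halts.

Final tape (ignoring leading/trailing blanks): 11101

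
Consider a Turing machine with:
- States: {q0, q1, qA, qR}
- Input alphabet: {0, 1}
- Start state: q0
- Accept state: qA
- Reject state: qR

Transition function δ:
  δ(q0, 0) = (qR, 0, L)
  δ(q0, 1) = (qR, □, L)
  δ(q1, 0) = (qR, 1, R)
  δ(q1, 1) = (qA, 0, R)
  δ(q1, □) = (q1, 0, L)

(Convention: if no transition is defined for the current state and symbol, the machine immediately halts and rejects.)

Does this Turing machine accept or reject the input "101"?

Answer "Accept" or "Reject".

Execution trace:
Initial: [q0]101
Step 1: δ(q0, 1) = (qR, □, L) → [qR]□□01

The machine reaches the reject state qR and halts.

Answer: Reject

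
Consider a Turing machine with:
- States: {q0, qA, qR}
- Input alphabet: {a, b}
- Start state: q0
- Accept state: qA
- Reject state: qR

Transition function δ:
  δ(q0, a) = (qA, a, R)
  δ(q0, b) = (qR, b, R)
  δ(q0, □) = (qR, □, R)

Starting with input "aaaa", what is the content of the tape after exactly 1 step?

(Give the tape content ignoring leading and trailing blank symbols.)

Execution trace:
Initial: [q0]aaaa
Step 1: δ(q0, a) = (qA, a, R) → a[qA]aaa

The machine reaches the accept state qA and halts.

After 1 step, the tape (ignoring leading/trailing blanks) is: aaaa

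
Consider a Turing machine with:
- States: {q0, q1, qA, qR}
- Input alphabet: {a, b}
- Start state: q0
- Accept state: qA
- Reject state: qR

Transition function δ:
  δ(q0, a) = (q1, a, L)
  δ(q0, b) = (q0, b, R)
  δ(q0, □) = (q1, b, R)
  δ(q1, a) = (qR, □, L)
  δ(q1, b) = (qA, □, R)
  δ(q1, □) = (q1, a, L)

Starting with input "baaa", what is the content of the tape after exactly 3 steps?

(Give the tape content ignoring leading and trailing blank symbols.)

Execution trace:
Initial: [q0]baaa
Step 1: δ(q0, b) = (q0, b, R) → b[q0]aaa
Step 2: δ(q0, a) = (q1, a, L) → [q1]baaa
Step 3: δ(q1, b) = (qA, □, R) → □[qA]aaa

The machine reaches the accept state qA and halts.

After 3 steps, the tape (ignoring leading/trailing blanks) is: aaa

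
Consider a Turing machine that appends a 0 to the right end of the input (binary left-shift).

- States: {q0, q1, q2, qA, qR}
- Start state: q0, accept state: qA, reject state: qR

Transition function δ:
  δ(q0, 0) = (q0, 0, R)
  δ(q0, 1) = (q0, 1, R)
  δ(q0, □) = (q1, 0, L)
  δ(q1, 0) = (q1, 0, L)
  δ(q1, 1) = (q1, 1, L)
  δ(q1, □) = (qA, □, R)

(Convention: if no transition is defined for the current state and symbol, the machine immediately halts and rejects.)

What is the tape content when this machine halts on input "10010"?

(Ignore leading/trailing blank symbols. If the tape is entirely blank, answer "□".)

Execution trace:
Initial: [q0]10010
Step 1: δ(q0, 1) = (q0, 1, R) → 1[q0]0010
Step 2: δ(q0, 0) = (q0, 0, R) → 10[q0]010
Step 3: δ(q0, 0) = (q0, 0, R) → 100[q0]10
Step 4: δ(q0, 1) = (q0, 1, R) → 1001[q0]0
Step 5: δ(q0, 0) = (q0, 0, R) → 10010[q0]□
Step 6: δ(q0, □) = (q1, 0, L) → 1001[q1]00
Step 7: δ(q1, 0) = (q1, 0, L) → 100[q1]100
Step 8: δ(q1, 1) = (q1, 1, L) → 10[q1]0100
Step 9: δ(q1, 0) = (q1, 0, L) → 1[q1]00100
Step 10: δ(q1, 0) = (q1, 0, L) → [q1]100100
Step 11: δ(q1, 1) = (q1, 1, L) → [q1]□100100
Step 12: δ(q1, □) = (qA, □, R) → □[qA]100100

The machine reaches the accept state qA and halts.

Final tape (ignoring leading/trailing blanks): 100100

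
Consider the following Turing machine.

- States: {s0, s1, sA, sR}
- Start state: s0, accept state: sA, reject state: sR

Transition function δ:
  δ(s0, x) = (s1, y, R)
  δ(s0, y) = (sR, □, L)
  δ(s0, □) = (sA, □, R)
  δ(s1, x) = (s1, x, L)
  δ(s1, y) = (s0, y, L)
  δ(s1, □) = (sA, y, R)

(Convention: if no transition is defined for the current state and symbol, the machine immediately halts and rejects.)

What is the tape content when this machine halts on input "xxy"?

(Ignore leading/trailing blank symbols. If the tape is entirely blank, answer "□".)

Execution trace:
Initial: [s0]xxy
Step 1: δ(s0, x) = (s1, y, R) → y[s1]xy
Step 2: δ(s1, x) = (s1, x, L) → [s1]yxy
Step 3: δ(s1, y) = (s0, y, L) → [s0]□yxy
Step 4: δ(s0, □) = (sA, □, R) → □[sA]yxy

The machine reaches the accept state sA and halts.

Final tape (ignoring leading/trailing blanks): yxy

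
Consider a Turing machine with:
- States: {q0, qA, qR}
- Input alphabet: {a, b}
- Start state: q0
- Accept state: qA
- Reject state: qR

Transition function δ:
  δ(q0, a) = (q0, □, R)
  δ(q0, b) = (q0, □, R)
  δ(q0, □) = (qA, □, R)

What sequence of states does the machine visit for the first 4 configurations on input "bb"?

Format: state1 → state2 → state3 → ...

Execution trace:
Initial: [q0]bb
Step 1: δ(q0, b) = (q0, □, R) → □[q0]b
Step 2: δ(q0, b) = (q0, □, R) → □□[q0]□
Step 3: δ(q0, □) = (qA, □, R) → □□□[qA]□

The machine reaches the accept state qA and halts.

State sequence: q0 → q0 → q0 → qA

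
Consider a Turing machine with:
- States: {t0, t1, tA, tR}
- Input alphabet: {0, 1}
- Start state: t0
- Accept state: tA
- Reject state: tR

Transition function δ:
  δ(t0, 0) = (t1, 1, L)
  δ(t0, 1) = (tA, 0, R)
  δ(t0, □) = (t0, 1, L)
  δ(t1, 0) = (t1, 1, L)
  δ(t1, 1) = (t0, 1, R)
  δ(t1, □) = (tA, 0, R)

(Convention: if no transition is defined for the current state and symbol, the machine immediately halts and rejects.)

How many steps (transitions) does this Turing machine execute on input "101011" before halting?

Execution trace:
Initial: [t0]101011
Step 1: δ(t0, 1) = (tA, 0, R) → 0[tA]01011

The machine reaches the accept state tA and halts.

The machine executed 1 step before halting.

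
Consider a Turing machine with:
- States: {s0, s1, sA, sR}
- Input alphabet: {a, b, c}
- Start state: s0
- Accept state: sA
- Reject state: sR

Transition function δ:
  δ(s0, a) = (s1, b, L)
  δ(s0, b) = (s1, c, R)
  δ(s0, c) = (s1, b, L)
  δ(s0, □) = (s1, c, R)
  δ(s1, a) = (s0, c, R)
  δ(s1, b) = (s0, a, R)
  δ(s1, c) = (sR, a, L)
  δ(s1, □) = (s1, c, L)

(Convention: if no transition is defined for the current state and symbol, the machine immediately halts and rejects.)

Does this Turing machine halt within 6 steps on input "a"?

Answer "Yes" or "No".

Execution trace:
Initial: [s0]a
Step 1: δ(s0, a) = (s1, b, L) → [s1]□b
Step 2: δ(s1, □) = (s1, c, L) → [s1]□cb
Step 3: δ(s1, □) = (s1, c, L) → [s1]□ccb
Step 4: δ(s1, □) = (s1, c, L) → [s1]□cccb
Step 5: δ(s1, □) = (s1, c, L) → [s1]□ccccb
Step 6: δ(s1, □) = (s1, c, L) → [s1]□cccccb

The machine has not reached a halting state after 6 steps.
The machine did not halt within the 6-step bound.

Answer: No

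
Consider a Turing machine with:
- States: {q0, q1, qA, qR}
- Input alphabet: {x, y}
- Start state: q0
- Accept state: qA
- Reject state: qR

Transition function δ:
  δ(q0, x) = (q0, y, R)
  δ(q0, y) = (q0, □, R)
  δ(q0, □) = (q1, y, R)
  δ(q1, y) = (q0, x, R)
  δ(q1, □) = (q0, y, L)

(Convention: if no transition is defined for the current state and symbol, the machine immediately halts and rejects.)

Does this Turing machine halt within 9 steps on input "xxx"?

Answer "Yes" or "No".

Execution trace:
Initial: [q0]xxx
Step 1: δ(q0, x) = (q0, y, R) → y[q0]xx
Step 2: δ(q0, x) = (q0, y, R) → yy[q0]x
Step 3: δ(q0, x) = (q0, y, R) → yyy[q0]□
Step 4: δ(q0, □) = (q1, y, R) → yyyy[q1]□
Step 5: δ(q1, □) = (q0, y, L) → yyy[q0]yy
Step 6: δ(q0, y) = (q0, □, R) → yyy□[q0]y
Step 7: δ(q0, y) = (q0, □, R) → yyy□□[q0]□
Step 8: δ(q0, □) = (q1, y, R) → yyy□□y[q1]□
Step 9: δ(q1, □) = (q0, y, L) → yyy□□[q0]yy

The machine has not reached a halting state after 9 steps.
The machine did not halt within the 9-step bound.

Answer: No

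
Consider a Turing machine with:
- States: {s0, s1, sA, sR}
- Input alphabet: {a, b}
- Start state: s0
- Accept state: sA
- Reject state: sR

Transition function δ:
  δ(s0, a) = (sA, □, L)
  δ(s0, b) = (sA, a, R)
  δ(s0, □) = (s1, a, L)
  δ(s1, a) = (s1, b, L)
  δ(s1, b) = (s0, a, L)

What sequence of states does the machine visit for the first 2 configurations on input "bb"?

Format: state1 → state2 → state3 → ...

Execution trace:
Initial: [s0]bb
Step 1: δ(s0, b) = (sA, a, R) → a[sA]b

The machine reaches the accept state sA and halts.

State sequence: s0 → sA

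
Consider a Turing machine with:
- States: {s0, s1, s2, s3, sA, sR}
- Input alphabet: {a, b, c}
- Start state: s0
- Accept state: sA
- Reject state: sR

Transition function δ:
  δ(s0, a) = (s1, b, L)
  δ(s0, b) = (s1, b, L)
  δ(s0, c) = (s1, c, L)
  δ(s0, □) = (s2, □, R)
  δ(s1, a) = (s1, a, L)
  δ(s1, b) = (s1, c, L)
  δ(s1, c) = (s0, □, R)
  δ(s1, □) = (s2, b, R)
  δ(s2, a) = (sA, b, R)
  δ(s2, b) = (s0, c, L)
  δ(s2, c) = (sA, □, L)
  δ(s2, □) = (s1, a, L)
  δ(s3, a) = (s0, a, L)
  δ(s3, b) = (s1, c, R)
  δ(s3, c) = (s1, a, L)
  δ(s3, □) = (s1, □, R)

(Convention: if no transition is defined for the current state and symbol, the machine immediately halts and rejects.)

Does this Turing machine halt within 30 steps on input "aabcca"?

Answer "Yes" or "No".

Execution trace:
Initial: [s0]aabcca
Step 1: δ(s0, a) = (s1, b, L) → [s1]□babcca
Step 2: δ(s1, □) = (s2, b, R) → b[s2]babcca
Step 3: δ(s2, b) = (s0, c, L) → [s0]bcabcca
Step 4: δ(s0, b) = (s1, b, L) → [s1]□bcabcca
Step 5: δ(s1, □) = (s2, b, R) → b[s2]bcabcca
Step 6: δ(s2, b) = (s0, c, L) → [s0]bccabcca
Step 7: δ(s0, b) = (s1, b, L) → [s1]□bccabcca
Step 8: δ(s1, □) = (s2, b, R) → b[s2]bccabcca
Step 9: δ(s2, b) = (s0, c, L) → [s0]bcccabcca
Step 10: δ(s0, b) = (s1, b, L) → [s1]□bcccabcca
Step 11: δ(s1, □) = (s2, b, R) → b[s2]bcccabcca
Step 12: δ(s2, b) = (s0, c, L) → [s0]bccccabcca
Step 13: δ(s0, b) = (s1, b, L) → [s1]□bccccabcca
Step 14: δ(s1, □) = (s2, b, R) → b[s2]bccccabcca
Step 15: δ(s2, b) = (s0, c, L) → [s0]bcccccabcca
Step 16: δ(s0, b) = (s1, b, L) → [s1]□bcccccabcca
Step 17: δ(s1, □) = (s2, b, R) → b[s2]bcccccabcca
Step 18: δ(s2, b) = (s0, c, L) → [s0]bccccccabcca
Step 19: δ(s0, b) = (s1, b, L) → [s1]□bccccccabcca
Step 20: δ(s1, □) = (s2, b, R) → b[s2]bccccccabcca
Step 21: δ(s2, b) = (s0, c, L) → [s0]bcccccccabcca
Step 22: δ(s0, b) = (s1, b, L) → [s1]□bcccccccabcca
Step 23: δ(s1, □) = (s2, b, R) → b[s2]bcccccccabcca
Step 24: δ(s2, b) = (s0, c, L) → [s0]bccccccccabcca
Step 25: δ(s0, b) = (s1, b, L) → [s1]□bccccccccabcca
Step 26: δ(s1, □) = (s2, b, R) → b[s2]bccccccccabcca
Step 27: δ(s2, b) = (s0, c, L) → [s0]bcccccccccabcca
Step 28: δ(s0, b) = (s1, b, L) → [s1]□bcccccccccabcca
Step 29: δ(s1, □) = (s2, b, R) → b[s2]bcccccccccabcca
Step 30: δ(s2, b) = (s0, c, L) → [s0]bccccccccccabcca

The machine has not reached a halting state after 30 steps.
The machine did not halt within the 30-step bound.

Answer: No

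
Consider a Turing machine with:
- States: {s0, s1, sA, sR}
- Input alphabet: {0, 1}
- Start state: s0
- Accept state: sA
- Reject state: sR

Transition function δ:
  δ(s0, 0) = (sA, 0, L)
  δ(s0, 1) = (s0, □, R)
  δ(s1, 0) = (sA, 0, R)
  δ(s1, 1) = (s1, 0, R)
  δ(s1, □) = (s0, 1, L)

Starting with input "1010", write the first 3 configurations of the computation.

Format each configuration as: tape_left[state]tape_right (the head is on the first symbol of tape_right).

Transitions applied:
Step 1: δ(s0, 1) = (s0, □, R)
Step 2: δ(s0, 0) = (sA, 0, L)

The first 3 configurations are:
[s0]1010 ⊢ □[s0]010 ⊢ [sA]□010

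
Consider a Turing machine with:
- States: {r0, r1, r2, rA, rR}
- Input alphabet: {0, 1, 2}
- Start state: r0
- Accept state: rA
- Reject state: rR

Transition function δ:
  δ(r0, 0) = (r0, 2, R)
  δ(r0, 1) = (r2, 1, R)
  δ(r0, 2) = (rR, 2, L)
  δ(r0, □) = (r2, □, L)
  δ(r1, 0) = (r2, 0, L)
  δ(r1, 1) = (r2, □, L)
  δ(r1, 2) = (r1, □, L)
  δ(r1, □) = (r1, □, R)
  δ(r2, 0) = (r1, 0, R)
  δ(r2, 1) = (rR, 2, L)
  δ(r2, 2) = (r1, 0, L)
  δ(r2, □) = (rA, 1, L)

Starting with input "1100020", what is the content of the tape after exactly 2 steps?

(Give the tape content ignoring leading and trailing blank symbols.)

Execution trace:
Initial: [r0]1100020
Step 1: δ(r0, 1) = (r2, 1, R) → 1[r2]100020
Step 2: δ(r2, 1) = (rR, 2, L) → [rR]1200020

The machine reaches the reject state rR and halts.

After 2 steps, the tape (ignoring leading/trailing blanks) is: 1200020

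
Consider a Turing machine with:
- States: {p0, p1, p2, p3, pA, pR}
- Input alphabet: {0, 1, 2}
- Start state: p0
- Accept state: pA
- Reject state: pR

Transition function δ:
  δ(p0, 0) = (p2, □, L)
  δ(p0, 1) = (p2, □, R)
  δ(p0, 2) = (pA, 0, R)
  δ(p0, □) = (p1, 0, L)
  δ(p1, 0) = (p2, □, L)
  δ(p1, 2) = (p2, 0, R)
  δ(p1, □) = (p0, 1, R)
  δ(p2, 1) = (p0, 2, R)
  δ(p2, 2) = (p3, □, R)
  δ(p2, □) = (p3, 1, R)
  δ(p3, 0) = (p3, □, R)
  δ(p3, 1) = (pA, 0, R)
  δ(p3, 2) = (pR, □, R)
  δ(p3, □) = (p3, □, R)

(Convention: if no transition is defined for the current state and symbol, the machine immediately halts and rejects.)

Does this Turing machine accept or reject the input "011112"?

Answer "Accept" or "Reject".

Execution trace:
Initial: [p0]011112
Step 1: δ(p0, 0) = (p2, □, L) → [p2]□□11112
Step 2: δ(p2, □) = (p3, 1, R) → 1[p3]□11112
Step 3: δ(p3, □) = (p3, □, R) → 1□[p3]11112
Step 4: δ(p3, 1) = (pA, 0, R) → 1□0[pA]1112

The machine reaches the accept state pA and halts.

Answer: Accept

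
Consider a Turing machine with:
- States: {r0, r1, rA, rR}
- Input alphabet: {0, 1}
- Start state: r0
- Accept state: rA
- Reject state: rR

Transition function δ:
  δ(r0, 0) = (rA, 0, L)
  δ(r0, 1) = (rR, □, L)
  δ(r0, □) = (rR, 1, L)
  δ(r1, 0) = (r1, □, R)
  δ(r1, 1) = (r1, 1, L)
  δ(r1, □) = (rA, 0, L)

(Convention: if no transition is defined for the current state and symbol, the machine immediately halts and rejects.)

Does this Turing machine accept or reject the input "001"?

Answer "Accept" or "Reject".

Execution trace:
Initial: [r0]001
Step 1: δ(r0, 0) = (rA, 0, L) → [rA]□001

The machine reaches the accept state rA and halts.

Answer: Accept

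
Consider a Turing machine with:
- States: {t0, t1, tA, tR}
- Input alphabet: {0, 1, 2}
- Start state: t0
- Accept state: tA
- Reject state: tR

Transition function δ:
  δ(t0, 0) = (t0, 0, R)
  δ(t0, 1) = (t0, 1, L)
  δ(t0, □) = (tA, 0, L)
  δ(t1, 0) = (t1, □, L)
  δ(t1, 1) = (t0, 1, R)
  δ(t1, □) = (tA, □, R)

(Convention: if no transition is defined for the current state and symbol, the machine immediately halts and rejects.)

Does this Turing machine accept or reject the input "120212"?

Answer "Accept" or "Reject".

Execution trace:
Initial: [t0]120212
Step 1: δ(t0, 1) = (t0, 1, L) → [t0]□120212
Step 2: δ(t0, □) = (tA, 0, L) → [tA]□0120212

The machine reaches the accept state tA and halts.

Answer: Accept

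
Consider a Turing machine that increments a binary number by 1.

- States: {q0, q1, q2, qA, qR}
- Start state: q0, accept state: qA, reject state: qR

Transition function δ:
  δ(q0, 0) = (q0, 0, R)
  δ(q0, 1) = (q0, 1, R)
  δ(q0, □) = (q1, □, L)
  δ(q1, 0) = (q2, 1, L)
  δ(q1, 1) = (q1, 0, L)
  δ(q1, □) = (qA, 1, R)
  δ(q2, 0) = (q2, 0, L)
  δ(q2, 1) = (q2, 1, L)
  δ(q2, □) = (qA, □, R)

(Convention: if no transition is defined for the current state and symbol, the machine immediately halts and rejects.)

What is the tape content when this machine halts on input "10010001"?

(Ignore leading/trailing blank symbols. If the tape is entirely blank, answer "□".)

Execution trace:
Initial: [q0]10010001
Step 1: δ(q0, 1) = (q0, 1, R) → 1[q0]0010001
Step 2: δ(q0, 0) = (q0, 0, R) → 10[q0]010001
Step 3: δ(q0, 0) = (q0, 0, R) → 100[q0]10001
Step 4: δ(q0, 1) = (q0, 1, R) → 1001[q0]0001
Step 5: δ(q0, 0) = (q0, 0, R) → 10010[q0]001
Step 6: δ(q0, 0) = (q0, 0, R) → 100100[q0]01
Step 7: δ(q0, 0) = (q0, 0, R) → 1001000[q0]1
Step 8: δ(q0, 1) = (q0, 1, R) → 10010001[q0]□
Step 9: δ(q0, □) = (q1, □, L) → 1001000[q1]1□
Step 10: δ(q1, 1) = (q1, 0, L) → 100100[q1]00□
Step 11: δ(q1, 0) = (q2, 1, L) → 10010[q2]010□
Step 12: δ(q2, 0) = (q2, 0, L) → 1001[q2]0010□
Step 13: δ(q2, 0) = (q2, 0, L) → 100[q2]10010□
Step 14: δ(q2, 1) = (q2, 1, L) → 10[q2]010010□
Step 15: δ(q2, 0) = (q2, 0, L) → 1[q2]0010010□
Step 16: δ(q2, 0) = (q2, 0, L) → [q2]10010010□
Step 17: δ(q2, 1) = (q2, 1, L) → [q2]□10010010□
Step 18: δ(q2, □) = (qA, □, R) → □[qA]10010010□

The machine reaches the accept state qA and halts.

Final tape (ignoring leading/trailing blanks): 10010010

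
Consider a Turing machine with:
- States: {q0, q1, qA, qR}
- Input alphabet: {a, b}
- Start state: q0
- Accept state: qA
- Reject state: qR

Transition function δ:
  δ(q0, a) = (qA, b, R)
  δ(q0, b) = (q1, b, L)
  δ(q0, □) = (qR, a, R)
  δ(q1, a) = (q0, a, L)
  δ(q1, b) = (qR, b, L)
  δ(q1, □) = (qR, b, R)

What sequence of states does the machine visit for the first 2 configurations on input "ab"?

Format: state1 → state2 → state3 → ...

Execution trace:
Initial: [q0]ab
Step 1: δ(q0, a) = (qA, b, R) → b[qA]b

The machine reaches the accept state qA and halts.

State sequence: q0 → qA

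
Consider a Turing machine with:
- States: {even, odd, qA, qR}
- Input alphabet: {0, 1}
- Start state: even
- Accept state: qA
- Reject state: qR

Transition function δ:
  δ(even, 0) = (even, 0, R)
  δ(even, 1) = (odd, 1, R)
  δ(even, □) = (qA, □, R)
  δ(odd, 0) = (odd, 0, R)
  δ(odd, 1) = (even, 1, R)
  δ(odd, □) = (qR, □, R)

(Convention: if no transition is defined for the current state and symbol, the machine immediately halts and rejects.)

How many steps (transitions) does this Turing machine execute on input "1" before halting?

Execution trace:
Initial: [even]1
Step 1: δ(even, 1) = (odd, 1, R) → 1[odd]□
Step 2: δ(odd, □) = (qR, □, R) → 1□[qR]□

The machine reaches the reject state qR and halts.

The machine executed 2 steps before halting.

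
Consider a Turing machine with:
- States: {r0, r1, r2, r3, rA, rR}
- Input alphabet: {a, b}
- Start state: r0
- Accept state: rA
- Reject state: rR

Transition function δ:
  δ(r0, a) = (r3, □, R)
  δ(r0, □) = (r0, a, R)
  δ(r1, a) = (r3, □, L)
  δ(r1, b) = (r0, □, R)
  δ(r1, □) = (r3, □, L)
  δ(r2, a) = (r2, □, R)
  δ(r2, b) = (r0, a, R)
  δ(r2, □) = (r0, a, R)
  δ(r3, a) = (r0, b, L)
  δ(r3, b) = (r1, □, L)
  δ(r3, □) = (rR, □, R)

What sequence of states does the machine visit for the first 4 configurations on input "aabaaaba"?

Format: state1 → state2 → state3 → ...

Execution trace:
Initial: [r0]aabaaaba
Step 1: δ(r0, a) = (r3, □, R) → □[r3]abaaaba
Step 2: δ(r3, a) = (r0, b, L) → [r0]□bbaaaba
Step 3: δ(r0, □) = (r0, a, R) → a[r0]bbaaaba

No transition is defined for δ(r0, b). By convention the machine halts and rejects.

State sequence: r0 → r3 → r0 → r0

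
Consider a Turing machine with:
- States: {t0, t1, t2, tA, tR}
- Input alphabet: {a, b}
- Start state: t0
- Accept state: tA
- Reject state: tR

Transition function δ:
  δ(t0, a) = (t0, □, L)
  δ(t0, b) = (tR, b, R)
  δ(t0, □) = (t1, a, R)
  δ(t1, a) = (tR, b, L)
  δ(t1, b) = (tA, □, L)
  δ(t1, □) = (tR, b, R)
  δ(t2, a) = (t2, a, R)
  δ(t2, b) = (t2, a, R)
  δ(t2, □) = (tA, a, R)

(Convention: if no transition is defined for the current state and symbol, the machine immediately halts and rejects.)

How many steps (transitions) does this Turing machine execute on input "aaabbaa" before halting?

Execution trace:
Initial: [t0]aaabbaa
Step 1: δ(t0, a) = (t0, □, L) → [t0]□□aabbaa
Step 2: δ(t0, □) = (t1, a, R) → a[t1]□aabbaa
Step 3: δ(t1, □) = (tR, b, R) → ab[tR]aabbaa

The machine reaches the reject state tR and halts.

The machine executed 3 steps before halting.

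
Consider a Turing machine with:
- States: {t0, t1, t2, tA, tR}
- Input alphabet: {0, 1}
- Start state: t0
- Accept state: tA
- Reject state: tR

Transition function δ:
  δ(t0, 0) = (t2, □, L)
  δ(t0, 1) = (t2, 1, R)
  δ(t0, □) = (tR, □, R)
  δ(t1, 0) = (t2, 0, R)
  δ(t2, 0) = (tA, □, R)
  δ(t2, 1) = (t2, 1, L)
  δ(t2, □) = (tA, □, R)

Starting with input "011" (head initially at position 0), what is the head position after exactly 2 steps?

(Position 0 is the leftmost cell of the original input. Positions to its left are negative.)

Execution trace (head position shown):
Step 0: [t0]011  (head at position 0)
Step 1: move left → [t2]□□11  (head at position -1)
Step 2: move right → □[tA]□11  (head at position 0)

After 2 steps, the head is at position 0.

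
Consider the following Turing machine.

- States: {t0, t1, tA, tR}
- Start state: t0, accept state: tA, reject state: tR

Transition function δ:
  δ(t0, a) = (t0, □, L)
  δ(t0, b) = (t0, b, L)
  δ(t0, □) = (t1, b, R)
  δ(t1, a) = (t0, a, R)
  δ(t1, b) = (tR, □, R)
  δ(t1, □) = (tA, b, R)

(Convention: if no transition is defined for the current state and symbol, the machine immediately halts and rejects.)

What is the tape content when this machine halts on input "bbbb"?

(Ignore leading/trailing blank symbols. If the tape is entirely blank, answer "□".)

Execution trace:
Initial: [t0]bbbb
Step 1: δ(t0, b) = (t0, b, L) → [t0]□bbbb
Step 2: δ(t0, □) = (t1, b, R) → b[t1]bbbb
Step 3: δ(t1, b) = (tR, □, R) → b□[tR]bbb

The machine reaches the reject state tR and halts.

Final tape (ignoring leading/trailing blanks): b□bbb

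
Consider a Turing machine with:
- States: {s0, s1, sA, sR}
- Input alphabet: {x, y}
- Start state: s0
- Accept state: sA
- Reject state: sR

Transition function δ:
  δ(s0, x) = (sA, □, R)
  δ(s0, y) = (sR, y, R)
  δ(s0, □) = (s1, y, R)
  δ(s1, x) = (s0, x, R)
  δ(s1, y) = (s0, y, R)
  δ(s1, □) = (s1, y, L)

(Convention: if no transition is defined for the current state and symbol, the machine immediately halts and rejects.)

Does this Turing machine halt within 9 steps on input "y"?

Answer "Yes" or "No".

Execution trace:
Initial: [s0]y
Step 1: δ(s0, y) = (sR, y, R) → y[sR]□

The machine reaches the reject state sR and halts.
The machine halted after 1 step (within the 9-step bound).

Answer: Yes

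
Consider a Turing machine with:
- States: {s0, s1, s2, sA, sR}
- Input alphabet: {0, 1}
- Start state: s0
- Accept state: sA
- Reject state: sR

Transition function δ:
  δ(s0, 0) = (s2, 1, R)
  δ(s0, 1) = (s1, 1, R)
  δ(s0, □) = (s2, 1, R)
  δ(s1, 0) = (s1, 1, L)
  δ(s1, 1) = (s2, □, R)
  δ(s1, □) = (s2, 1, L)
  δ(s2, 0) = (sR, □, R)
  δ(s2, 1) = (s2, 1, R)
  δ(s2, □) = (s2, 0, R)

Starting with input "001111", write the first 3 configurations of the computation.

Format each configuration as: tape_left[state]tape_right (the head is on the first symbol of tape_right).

Transitions applied:
Step 1: δ(s0, 0) = (s2, 1, R)
Step 2: δ(s2, 0) = (sR, □, R)

The first 3 configurations are:
[s0]001111 ⊢ 1[s2]01111 ⊢ 1□[sR]1111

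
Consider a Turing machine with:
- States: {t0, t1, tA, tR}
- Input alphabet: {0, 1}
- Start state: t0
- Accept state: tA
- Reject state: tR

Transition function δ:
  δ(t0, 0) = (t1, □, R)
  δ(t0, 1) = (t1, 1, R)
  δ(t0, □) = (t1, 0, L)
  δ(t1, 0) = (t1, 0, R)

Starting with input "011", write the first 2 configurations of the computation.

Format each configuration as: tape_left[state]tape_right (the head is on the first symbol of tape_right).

Transitions applied:
Step 1: δ(t0, 0) = (t1, □, R)

The first 2 configurations are:
[t0]011 ⊢ □[t1]11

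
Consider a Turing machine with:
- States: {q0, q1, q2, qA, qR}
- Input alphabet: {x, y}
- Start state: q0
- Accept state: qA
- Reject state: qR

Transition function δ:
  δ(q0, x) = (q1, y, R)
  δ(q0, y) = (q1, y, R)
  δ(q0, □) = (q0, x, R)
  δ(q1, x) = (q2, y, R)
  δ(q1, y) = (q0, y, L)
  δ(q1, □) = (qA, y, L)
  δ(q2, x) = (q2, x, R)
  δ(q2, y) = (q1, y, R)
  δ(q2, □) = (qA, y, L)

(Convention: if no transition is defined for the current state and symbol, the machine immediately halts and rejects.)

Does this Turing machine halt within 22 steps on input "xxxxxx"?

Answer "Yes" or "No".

Execution trace:
Initial: [q0]xxxxxx
Step 1: δ(q0, x) = (q1, y, R) → y[q1]xxxxx
Step 2: δ(q1, x) = (q2, y, R) → yy[q2]xxxx
Step 3: δ(q2, x) = (q2, x, R) → yyx[q2]xxx
Step 4: δ(q2, x) = (q2, x, R) → yyxx[q2]xx
Step 5: δ(q2, x) = (q2, x, R) → yyxxx[q2]x
Step 6: δ(q2, x) = (q2, x, R) → yyxxxx[q2]□
Step 7: δ(q2, □) = (qA, y, L) → yyxxx[qA]xy

The machine reaches the accept state qA and halts.
The machine halted after 7 steps (within the 22-step bound).

Answer: Yes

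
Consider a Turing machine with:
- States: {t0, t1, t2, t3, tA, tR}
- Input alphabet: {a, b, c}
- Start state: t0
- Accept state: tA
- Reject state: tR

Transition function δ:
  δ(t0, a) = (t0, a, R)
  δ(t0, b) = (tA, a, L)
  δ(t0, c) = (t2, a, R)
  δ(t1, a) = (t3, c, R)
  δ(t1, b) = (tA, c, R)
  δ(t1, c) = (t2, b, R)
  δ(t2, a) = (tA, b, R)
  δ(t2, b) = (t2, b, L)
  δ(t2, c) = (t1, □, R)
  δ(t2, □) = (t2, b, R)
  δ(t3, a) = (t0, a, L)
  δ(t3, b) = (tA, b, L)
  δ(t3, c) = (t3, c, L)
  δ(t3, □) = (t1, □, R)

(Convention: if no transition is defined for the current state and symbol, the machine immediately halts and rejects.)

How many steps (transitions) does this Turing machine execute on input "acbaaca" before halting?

Execution trace:
Initial: [t0]acbaaca
Step 1: δ(t0, a) = (t0, a, R) → a[t0]cbaaca
Step 2: δ(t0, c) = (t2, a, R) → aa[t2]baaca
Step 3: δ(t2, b) = (t2, b, L) → a[t2]abaaca
Step 4: δ(t2, a) = (tA, b, R) → ab[tA]baaca

The machine reaches the accept state tA and halts.

The machine executed 4 steps before halting.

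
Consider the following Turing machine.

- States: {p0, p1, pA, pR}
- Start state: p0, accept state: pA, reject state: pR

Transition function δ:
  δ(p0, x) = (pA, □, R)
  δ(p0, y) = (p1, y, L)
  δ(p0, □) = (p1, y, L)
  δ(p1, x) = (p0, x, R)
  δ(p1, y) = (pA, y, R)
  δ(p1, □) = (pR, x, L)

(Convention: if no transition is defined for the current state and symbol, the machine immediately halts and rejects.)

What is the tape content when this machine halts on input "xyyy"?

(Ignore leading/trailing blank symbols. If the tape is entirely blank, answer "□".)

Execution trace:
Initial: [p0]xyyy
Step 1: δ(p0, x) = (pA, □, R) → □[pA]yyy

The machine reaches the accept state pA and halts.

Final tape (ignoring leading/trailing blanks): yyy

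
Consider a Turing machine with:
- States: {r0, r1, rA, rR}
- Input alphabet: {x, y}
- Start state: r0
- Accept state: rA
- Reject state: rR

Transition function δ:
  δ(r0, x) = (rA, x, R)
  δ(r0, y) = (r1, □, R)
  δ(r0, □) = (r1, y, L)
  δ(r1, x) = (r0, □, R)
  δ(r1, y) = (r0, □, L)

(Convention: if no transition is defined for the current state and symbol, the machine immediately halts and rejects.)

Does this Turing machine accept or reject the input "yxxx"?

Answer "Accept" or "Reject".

Execution trace:
Initial: [r0]yxxx
Step 1: δ(r0, y) = (r1, □, R) → □[r1]xxx
Step 2: δ(r1, x) = (r0, □, R) → □□[r0]xx
Step 3: δ(r0, x) = (rA, x, R) → □□x[rA]x

The machine reaches the accept state rA and halts.

Answer: Accept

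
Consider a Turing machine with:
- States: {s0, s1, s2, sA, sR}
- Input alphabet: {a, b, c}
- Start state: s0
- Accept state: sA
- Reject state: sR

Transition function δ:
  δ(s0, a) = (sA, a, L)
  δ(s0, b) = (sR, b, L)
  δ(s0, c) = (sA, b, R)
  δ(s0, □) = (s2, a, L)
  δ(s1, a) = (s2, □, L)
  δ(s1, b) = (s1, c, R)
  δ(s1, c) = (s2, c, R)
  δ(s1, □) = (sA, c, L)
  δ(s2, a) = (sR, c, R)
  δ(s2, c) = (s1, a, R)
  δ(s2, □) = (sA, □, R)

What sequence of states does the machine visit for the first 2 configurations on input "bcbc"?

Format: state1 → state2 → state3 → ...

Execution trace:
Initial: [s0]bcbc
Step 1: δ(s0, b) = (sR, b, L) → [sR]□bcbc

The machine reaches the reject state sR and halts.

State sequence: s0 → sR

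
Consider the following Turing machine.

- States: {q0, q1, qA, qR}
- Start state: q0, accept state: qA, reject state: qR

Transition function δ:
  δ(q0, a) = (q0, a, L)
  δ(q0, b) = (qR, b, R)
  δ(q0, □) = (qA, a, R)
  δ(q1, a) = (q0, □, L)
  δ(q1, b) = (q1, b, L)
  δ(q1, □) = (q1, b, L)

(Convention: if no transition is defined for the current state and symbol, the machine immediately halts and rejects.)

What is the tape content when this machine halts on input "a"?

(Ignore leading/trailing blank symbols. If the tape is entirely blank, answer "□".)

Execution trace:
Initial: [q0]a
Step 1: δ(q0, a) = (q0, a, L) → [q0]□a
Step 2: δ(q0, □) = (qA, a, R) → a[qA]a

The machine reaches the accept state qA and halts.

Final tape (ignoring leading/trailing blanks): aa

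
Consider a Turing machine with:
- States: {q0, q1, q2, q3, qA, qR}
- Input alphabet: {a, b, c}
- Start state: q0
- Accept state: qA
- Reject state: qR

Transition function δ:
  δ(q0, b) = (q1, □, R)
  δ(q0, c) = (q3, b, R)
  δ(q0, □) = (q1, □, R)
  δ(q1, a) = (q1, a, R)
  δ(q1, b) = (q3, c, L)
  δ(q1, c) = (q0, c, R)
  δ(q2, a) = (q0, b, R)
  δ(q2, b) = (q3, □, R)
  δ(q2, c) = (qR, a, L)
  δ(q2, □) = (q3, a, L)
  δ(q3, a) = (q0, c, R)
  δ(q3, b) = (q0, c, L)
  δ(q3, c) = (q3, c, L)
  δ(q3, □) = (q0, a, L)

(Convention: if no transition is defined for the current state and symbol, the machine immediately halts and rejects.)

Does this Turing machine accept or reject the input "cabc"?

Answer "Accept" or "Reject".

Execution trace:
Initial: [q0]cabc
Step 1: δ(q0, c) = (q3, b, R) → b[q3]abc
Step 2: δ(q3, a) = (q0, c, R) → bc[q0]bc
Step 3: δ(q0, b) = (q1, □, R) → bc□[q1]c
Step 4: δ(q1, c) = (q0, c, R) → bc□c[q0]□
Step 5: δ(q0, □) = (q1, □, R) → bc□c□[q1]□

No transition is defined for δ(q1, □). By convention the machine halts and rejects.

Answer: Reject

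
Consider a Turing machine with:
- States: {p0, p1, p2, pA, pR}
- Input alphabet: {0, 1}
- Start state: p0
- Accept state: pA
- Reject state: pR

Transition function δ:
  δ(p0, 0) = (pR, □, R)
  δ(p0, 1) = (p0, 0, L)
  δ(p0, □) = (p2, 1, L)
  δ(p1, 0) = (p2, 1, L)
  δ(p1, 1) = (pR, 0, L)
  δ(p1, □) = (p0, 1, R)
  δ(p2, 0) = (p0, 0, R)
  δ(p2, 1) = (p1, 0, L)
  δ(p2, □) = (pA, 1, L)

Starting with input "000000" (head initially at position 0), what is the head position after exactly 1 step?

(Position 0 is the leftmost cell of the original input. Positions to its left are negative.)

Execution trace (head position shown):
Step 0: [p0]000000  (head at position 0)
Step 1: move right → □[pR]00000  (head at position 1)

After 1 step, the head is at position 1.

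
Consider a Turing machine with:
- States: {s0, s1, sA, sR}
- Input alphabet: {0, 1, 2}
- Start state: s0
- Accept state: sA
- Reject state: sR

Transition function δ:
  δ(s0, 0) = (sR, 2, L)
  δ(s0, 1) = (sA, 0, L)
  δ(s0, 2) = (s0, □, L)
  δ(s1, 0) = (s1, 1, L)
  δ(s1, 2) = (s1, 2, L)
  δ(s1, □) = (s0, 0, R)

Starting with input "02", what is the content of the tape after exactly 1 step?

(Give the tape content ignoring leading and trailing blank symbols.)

Execution trace:
Initial: [s0]02
Step 1: δ(s0, 0) = (sR, 2, L) → [sR]□22

The machine reaches the reject state sR and halts.

After 1 step, the tape (ignoring leading/trailing blanks) is: 22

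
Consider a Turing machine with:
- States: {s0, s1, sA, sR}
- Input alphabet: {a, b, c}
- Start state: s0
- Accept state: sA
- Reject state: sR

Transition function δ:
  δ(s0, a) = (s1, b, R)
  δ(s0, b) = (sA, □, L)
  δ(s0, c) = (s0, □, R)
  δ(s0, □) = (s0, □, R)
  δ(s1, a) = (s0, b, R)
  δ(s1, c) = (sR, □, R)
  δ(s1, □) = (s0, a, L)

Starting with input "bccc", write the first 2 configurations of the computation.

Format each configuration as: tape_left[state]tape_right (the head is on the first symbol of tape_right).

Transitions applied:
Step 1: δ(s0, b) = (sA, □, L)

The first 2 configurations are:
[s0]bccc ⊢ [sA]□□ccc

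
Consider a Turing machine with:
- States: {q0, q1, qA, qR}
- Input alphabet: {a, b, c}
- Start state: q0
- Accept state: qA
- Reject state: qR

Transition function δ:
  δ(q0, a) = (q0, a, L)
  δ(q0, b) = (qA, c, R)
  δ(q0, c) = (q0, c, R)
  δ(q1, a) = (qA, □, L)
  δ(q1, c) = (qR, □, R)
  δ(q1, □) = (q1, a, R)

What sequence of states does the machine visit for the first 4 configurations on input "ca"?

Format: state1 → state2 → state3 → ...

Execution trace:
Initial: [q0]ca
Step 1: δ(q0, c) = (q0, c, R) → c[q0]a
Step 2: δ(q0, a) = (q0, a, L) → [q0]ca
Step 3: δ(q0, c) = (q0, c, R) → c[q0]a

State sequence: q0 → q0 → q0 → q0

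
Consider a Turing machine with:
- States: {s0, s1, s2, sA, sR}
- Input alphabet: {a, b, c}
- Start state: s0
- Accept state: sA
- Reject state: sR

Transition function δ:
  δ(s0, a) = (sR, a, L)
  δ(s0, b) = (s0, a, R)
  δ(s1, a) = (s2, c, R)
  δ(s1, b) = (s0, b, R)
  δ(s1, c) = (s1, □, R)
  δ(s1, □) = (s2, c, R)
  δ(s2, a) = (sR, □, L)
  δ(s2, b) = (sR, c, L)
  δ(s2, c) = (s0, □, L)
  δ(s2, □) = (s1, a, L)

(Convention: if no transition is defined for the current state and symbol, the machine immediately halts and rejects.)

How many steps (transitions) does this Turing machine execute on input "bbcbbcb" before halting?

Execution trace:
Initial: [s0]bbcbbcb
Step 1: δ(s0, b) = (s0, a, R) → a[s0]bcbbcb
Step 2: δ(s0, b) = (s0, a, R) → aa[s0]cbbcb

No transition is defined for δ(s0, c). By convention the machine halts and rejects.

The machine executed 2 steps before halting.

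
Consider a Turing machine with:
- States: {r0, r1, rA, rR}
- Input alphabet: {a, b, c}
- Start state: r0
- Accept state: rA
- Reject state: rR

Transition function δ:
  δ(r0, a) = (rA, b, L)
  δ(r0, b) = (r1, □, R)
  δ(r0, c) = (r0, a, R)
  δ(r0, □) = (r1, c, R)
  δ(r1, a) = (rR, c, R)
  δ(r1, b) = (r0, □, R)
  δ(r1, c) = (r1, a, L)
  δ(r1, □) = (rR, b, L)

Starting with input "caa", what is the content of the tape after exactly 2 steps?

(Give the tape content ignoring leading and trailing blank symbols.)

Execution trace:
Initial: [r0]caa
Step 1: δ(r0, c) = (r0, a, R) → a[r0]aa
Step 2: δ(r0, a) = (rA, b, L) → [rA]aba

The machine reaches the accept state rA and halts.

After 2 steps, the tape (ignoring leading/trailing blanks) is: aba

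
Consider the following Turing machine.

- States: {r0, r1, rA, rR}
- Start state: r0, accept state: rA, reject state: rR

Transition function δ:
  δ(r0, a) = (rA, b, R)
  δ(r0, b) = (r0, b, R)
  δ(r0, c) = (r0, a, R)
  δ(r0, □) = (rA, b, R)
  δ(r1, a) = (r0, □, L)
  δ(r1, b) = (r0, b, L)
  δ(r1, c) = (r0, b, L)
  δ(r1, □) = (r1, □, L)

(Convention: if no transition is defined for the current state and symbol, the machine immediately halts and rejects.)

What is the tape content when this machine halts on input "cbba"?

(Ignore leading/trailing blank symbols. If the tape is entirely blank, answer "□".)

Execution trace:
Initial: [r0]cbba
Step 1: δ(r0, c) = (r0, a, R) → a[r0]bba
Step 2: δ(r0, b) = (r0, b, R) → ab[r0]ba
Step 3: δ(r0, b) = (r0, b, R) → abb[r0]a
Step 4: δ(r0, a) = (rA, b, R) → abbb[rA]□

The machine reaches the accept state rA and halts.

Final tape (ignoring leading/trailing blanks): abbb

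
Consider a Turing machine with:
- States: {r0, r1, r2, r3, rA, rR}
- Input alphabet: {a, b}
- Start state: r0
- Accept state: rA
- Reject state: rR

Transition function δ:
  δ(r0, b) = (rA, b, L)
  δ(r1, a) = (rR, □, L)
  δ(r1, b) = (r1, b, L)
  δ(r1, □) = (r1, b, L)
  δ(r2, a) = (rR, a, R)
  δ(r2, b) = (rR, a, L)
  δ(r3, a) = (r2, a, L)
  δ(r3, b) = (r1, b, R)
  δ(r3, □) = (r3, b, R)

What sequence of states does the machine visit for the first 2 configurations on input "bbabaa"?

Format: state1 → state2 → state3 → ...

Execution trace:
Initial: [r0]bbabaa
Step 1: δ(r0, b) = (rA, b, L) → [rA]□bbabaa

The machine reaches the accept state rA and halts.

State sequence: r0 → rA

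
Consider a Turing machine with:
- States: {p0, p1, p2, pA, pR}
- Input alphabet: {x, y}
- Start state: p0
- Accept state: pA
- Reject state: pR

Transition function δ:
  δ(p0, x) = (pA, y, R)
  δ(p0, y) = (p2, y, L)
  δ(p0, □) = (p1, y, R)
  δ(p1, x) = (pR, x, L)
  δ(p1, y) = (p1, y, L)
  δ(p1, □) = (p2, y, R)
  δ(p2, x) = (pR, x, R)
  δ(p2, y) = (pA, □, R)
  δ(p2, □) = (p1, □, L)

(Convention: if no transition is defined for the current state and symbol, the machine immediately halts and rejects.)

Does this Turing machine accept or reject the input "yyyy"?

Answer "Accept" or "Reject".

Execution trace:
Initial: [p0]yyyy
Step 1: δ(p0, y) = (p2, y, L) → [p2]□yyyy
Step 2: δ(p2, □) = (p1, □, L) → [p1]□□yyyy
Step 3: δ(p1, □) = (p2, y, R) → y[p2]□yyyy
Step 4: δ(p2, □) = (p1, □, L) → [p1]y□yyyy
Step 5: δ(p1, y) = (p1, y, L) → [p1]□y□yyyy
Step 6: δ(p1, □) = (p2, y, R) → y[p2]y□yyyy
Step 7: δ(p2, y) = (pA, □, R) → y□[pA]□yyyy

The machine reaches the accept state pA and halts.

Answer: Accept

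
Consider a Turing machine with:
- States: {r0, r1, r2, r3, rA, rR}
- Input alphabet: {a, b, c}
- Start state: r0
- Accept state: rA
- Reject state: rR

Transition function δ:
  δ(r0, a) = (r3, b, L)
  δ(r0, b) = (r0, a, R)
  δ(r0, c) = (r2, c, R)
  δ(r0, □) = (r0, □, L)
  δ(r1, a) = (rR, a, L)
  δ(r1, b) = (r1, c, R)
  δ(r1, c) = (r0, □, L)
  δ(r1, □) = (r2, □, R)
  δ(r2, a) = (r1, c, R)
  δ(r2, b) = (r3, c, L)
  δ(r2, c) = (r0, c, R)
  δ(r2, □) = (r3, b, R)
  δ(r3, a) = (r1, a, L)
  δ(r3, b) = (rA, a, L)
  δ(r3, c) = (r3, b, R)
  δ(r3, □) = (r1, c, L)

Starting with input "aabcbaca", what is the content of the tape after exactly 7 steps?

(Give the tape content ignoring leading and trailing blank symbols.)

Execution trace:
Initial: [r0]aabcbaca
Step 1: δ(r0, a) = (r3, b, L) → [r3]□babcbaca
Step 2: δ(r3, □) = (r1, c, L) → [r1]□cbabcbaca
Step 3: δ(r1, □) = (r2, □, R) → □[r2]cbabcbaca
Step 4: δ(r2, c) = (r0, c, R) → □c[r0]babcbaca
Step 5: δ(r0, b) = (r0, a, R) → □ca[r0]abcbaca
Step 6: δ(r0, a) = (r3, b, L) → □c[r3]abbcbaca
Step 7: δ(r3, a) = (r1, a, L) → □[r1]cabbcbaca

After 7 steps, the tape (ignoring leading/trailing blanks) is: cabbcbaca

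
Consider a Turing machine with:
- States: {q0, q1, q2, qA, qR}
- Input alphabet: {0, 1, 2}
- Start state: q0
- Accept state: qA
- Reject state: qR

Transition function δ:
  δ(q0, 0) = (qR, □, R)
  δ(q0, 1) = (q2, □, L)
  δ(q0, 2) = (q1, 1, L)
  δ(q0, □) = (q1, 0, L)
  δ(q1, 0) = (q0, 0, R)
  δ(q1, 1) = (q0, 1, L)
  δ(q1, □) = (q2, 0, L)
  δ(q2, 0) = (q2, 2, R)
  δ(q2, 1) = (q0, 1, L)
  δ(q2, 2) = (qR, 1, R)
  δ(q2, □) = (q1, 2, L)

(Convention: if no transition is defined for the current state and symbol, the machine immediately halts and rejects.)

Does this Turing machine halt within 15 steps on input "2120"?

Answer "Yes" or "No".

Execution trace:
Initial: [q0]2120
Step 1: δ(q0, 2) = (q1, 1, L) → [q1]□1120
Step 2: δ(q1, □) = (q2, 0, L) → [q2]□01120
Step 3: δ(q2, □) = (q1, 2, L) → [q1]□201120
Step 4: δ(q1, □) = (q2, 0, L) → [q2]□0201120
Step 5: δ(q2, □) = (q1, 2, L) → [q1]□20201120
Step 6: δ(q1, □) = (q2, 0, L) → [q2]□020201120
Step 7: δ(q2, □) = (q1, 2, L) → [q1]□2020201120
Step 8: δ(q1, □) = (q2, 0, L) → [q2]□02020201120
Step 9: δ(q2, □) = (q1, 2, L) → [q1]□202020201120
Step 10: δ(q1, □) = (q2, 0, L) → [q2]□0202020201120
Step 11: δ(q2, □) = (q1, 2, L) → [q1]□20202020201120
Step 12: δ(q1, □) = (q2, 0, L) → [q2]□020202020201120
Step 13: δ(q2, □) = (q1, 2, L) → [q1]□2020202020201120
Step 14: δ(q1, □) = (q2, 0, L) → [q2]□02020202020201120
Step 15: δ(q2, □) = (q1, 2, L) → [q1]□202020202020201120

The machine has not reached a halting state after 15 steps.
The machine did not halt within the 15-step bound.

Answer: No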